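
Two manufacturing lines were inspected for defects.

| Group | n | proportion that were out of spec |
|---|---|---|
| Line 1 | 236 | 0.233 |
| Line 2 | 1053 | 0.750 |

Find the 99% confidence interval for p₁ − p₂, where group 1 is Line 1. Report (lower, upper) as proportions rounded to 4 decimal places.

(-0.5958, -0.4382)

The two standard errors are √(0.2330×0.7670/236) = 0.02752 and √(0.7500×0.2500/1053) = 0.01334.
Because the samples are independent, SE_diff = √(0.02752² + 0.01334²) = 0.03058.
Using z* = 2.576 for 99%, ME = 2.576 × 0.03058 = 0.07877.
p̂₁ − p̂₂ = -0.5170; interval -0.5170 ± 0.07877 gives (-0.5958, -0.4382).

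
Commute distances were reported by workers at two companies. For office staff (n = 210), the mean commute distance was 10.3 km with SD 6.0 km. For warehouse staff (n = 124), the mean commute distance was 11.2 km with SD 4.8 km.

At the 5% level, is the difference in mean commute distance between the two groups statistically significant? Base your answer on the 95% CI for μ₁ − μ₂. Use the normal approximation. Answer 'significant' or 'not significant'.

not significant

Standard errors of each mean: 6.0/√210 = 0.4140 and 4.8/√124 = 0.4311.
SE(x̄₁ − x̄₂) = √(0.4140² + 0.4311²) = 0.5977 for independent samples with unequal variances.
With z* = 1.960, the margin is 1.960 × 0.5977 = 1.1715.
x̄₁ − x̄₂ = 10.3 − 11.2 = -0.9000; the interval is -0.9000 ± 1.1715 = (-2.0715, 0.2715).
The interval (-2.0715, 0.2715) contains 0, so the difference is not significant.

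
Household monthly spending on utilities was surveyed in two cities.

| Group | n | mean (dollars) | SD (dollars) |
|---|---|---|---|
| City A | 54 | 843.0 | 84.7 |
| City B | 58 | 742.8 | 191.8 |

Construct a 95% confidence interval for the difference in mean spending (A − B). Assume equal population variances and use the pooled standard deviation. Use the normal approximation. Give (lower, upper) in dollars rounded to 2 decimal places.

(44.58, 155.82)

s_p = √[((n₁−1)s₁² + (n₂−1)s₂²)/(n₁+n₂−2)] = √[(53·84.7² + 57·191.8²)/110] = 150.0636.
SE = 150.0636·√(1/54 + 1/58) = 28.3775.
With z* = 1.960, margin = 1.960 × 28.3775 = 55.6199.
x̄₁ − x̄₂ = 843.0 − 742.8 = 100.2000; interval 100.2000 ± 55.6199 = (44.58, 155.82).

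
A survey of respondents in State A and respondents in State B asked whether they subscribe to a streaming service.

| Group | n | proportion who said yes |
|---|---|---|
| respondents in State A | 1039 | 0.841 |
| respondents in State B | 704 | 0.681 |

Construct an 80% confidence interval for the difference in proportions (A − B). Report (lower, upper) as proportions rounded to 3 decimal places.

SE₁ = √(p̂₁(1−p̂₁)/n₁) = √(0.8410·0.1590/1039) = 0.01134; SE₂ = √(0.6810·0.3190/704) = 0.01757.
Independent samples: SE of the difference = √(SE₁² + SE₂²) = √(0.0001285956 + 0.0003087049) = 0.02091.
z* for 80% confidence is 1.282, so the margin of error is 1.282 × 0.02091 = 0.02681.
Point estimate p̂₁ − p̂₂ = 0.8410 − 0.6810 = 0.1600.
0.1600 ± 0.02681 → (0.133, 0.187).

(0.133, 0.187)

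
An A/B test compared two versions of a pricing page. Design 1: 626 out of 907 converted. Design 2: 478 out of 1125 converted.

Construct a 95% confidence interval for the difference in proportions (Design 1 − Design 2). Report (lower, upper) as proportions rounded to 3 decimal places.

(0.224, 0.307)

p̂₁ = 626/907 = 0.6902 and p̂₂ = 478/1125 = 0.4249.
SE₁ = √(p̂₁(1−p̂₁)/n₁) = √(0.6902·0.3098/907) = 0.01535; SE₂ = √(0.4249·0.5751/1125) = 0.01474.
Independent samples: SE of the difference = √(SE₁² + SE₂²) = √(0.0002356225 + 0.0002172676) = 0.02128.
z* for 95% confidence is 1.960, so the margin of error is 1.960 × 0.02128 = 0.04171.
Point estimate p̂₁ − p̂₂ = 0.6902 − 0.4249 = 0.2653.
0.2653 ± 0.04171 → (0.224, 0.307).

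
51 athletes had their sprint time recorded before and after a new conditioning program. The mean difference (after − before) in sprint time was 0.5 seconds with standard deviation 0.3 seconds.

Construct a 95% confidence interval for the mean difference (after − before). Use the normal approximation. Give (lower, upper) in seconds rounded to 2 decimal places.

Paired design: SE = s_d/√n = 0.3/√51 = 0.0420.
z* = 1.960; margin of error = 1.960 × 0.0420 = 0.0823.
0.5 ± 0.0823 → (0.42, 0.58).

(0.42, 0.58)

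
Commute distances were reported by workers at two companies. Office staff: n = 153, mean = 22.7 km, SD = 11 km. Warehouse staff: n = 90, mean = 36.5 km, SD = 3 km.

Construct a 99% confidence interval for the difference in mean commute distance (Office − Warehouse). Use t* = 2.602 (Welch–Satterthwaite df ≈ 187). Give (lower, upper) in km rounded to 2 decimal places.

(-16.26, -11.34)

SE₁ = s₁/√n₁ = 11/√153 = 0.8893; SE₂ = 3/√90 = 0.3162.
Independent samples, unequal variances: SE_diff = √(SE₁² + SE₂²) = √(0.79085449 + 0.09998244) = 0.9438.
t* = 2.602, so margin of error = 2.602 × 0.9438 = 2.4558.
Difference in means = 22.7 − 36.5 = -13.8000.
-13.8000 ± 2.4558 → (-16.26, -11.34).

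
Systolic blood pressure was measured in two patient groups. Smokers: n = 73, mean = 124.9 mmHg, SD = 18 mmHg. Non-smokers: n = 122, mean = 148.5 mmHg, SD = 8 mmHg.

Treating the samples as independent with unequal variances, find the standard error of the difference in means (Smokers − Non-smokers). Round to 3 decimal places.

Per-group SEs: s₁/√n₁ = 18/√73 = 2.1067, s₂/√n₂ = 8/√122 = 0.7243.
Unpooled SE of the difference: √(4.43818489 + 0.52461049) = 2.2277.

2.228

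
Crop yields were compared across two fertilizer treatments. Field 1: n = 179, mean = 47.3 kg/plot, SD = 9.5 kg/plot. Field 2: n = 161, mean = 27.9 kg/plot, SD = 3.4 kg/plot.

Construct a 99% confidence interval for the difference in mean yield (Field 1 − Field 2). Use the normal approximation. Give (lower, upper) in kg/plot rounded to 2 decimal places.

(17.44, 21.36)

SE₁ = s₁/√n₁ = 9.5/√179 = 0.7101; SE₂ = 3.4/√161 = 0.2680.
Independent samples, unequal variances: SE_diff = √(SE₁² + SE₂²) = √(0.50424201 + 0.071824) = 0.7590.
z* = 2.576, so margin of error = 2.576 × 0.7590 = 1.9552.
Difference in means = 47.3 − 27.9 = 19.4000.
19.4000 ± 1.9552 → (17.44, 21.36).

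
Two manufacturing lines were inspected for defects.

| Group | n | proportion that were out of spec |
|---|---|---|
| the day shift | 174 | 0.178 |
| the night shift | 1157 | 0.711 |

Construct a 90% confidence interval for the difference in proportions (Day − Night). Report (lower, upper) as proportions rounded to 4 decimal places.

SE₁ = √(p̂₁(1−p̂₁)/n₁) = √(0.1780·0.8220/174) = 0.02900; SE₂ = √(0.7110·0.2890/1157) = 0.01333.
Independent samples: SE of the difference = √(SE₁² + SE₂²) = √(0.000841 + 0.0001776889) = 0.03192.
z* for 90% confidence is 1.645, so the margin of error is 1.645 × 0.03192 = 0.05251.
Point estimate p̂₁ − p̂₂ = 0.1780 − 0.7110 = -0.5330.
-0.5330 ± 0.05251 → (-0.5855, -0.4805).

(-0.5855, -0.4805)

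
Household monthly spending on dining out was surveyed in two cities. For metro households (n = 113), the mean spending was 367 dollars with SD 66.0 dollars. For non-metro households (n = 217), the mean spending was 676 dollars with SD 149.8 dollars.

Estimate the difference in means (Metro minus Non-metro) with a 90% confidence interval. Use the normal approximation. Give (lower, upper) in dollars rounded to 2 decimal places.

(-328.60, -289.40)

Per-group SEs: s₁/√n₁ = 66.0/√113 = 6.2088, s₂/√n₂ = 149.8/√217 = 10.1691.
Unpooled SE of the difference: √(38.54919744 + 103.41059481) = 11.9147.
Margin of error = z* · SE = 1.645 × 11.9147 = 19.5997.
x̄₁ − x̄₂ = 367 − 676 = -309.0000.
CI: -309.0000 ± 19.5997 = (-328.60, -289.40).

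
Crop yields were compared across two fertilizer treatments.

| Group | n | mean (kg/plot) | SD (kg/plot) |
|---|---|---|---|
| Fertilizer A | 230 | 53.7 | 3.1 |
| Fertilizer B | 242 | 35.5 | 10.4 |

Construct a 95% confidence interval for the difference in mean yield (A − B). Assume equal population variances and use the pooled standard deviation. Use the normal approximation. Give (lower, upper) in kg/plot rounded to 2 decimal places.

Pooled variance s_p² = [229·3.1² + 241·10.4²] / (230+242−2) = 60.1431, so s_p = 7.7552.
SE_diff = s_p·√(1/n₁ + 1/n₂) = 7.7552·√(1/230 + 1/242) = 0.7142.
z* = 1.960; margin = 1.960 × 0.7142 = 1.3998.
Difference = 53.7 − 35.5 = 18.2000.
18.2000 ± 1.3998 → (16.80, 19.60).

(16.80, 19.60)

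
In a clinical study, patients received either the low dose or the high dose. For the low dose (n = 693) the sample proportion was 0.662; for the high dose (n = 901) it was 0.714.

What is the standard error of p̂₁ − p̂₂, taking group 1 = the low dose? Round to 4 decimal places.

The two standard errors are √(0.6620×0.3380/693) = 0.01797 and √(0.7140×0.2860/901) = 0.01505.
Because the samples are independent, SE_diff = √(0.01797² + 0.01505²) = 0.02344.

0.0234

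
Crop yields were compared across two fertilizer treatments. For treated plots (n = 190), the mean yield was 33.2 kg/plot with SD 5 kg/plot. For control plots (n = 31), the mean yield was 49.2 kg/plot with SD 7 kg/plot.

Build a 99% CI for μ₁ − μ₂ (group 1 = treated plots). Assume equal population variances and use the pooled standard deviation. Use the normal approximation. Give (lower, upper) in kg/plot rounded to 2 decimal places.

(-18.65, -13.35)

s_p = √[((n₁−1)s₁² + (n₂−1)s₂²)/(n₁+n₂−2)] = √[(189·5² + 30·7²)/219] = 5.3186.
SE = 5.3186·√(1/190 + 1/31) = 1.0302.
With z* = 2.576, margin = 2.576 × 1.0302 = 2.6538.
x̄₁ − x̄₂ = 33.2 − 49.2 = -16.0000; interval -16.0000 ± 2.6538 = (-18.65, -13.35).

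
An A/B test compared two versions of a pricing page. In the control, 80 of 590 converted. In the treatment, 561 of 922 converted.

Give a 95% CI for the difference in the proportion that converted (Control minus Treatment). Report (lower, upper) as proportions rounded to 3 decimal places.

(-0.515, -0.431)

p̂₁ = 80/590 = 0.1356 and p̂₂ = 561/922 = 0.6085.
SE₁ = √(p̂₁(1−p̂₁)/n₁) = √(0.1356·0.8644/590) = 0.01409; SE₂ = √(0.6085·0.3915/922) = 0.01607.
Independent samples: SE of the difference = √(SE₁² + SE₂²) = √(0.0001985281 + 0.0002582449) = 0.02137.
z* for 95% confidence is 1.960, so the margin of error is 1.960 × 0.02137 = 0.04189.
Point estimate p̂₁ − p̂₂ = 0.1356 − 0.6085 = -0.4729.
-0.4729 ± 0.04189 → (-0.515, -0.431).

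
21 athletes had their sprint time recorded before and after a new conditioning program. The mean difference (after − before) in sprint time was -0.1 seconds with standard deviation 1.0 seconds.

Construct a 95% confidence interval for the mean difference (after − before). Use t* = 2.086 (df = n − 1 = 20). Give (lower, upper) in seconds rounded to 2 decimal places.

This is a matched-pairs design, so SE = s_d/√n = 1.0/√21 = 0.2182.
Margin = 2.086 × 0.2182 = 0.4552; the interval is -0.1 ± 0.4552 = (-0.56, 0.36).

(-0.56, 0.36)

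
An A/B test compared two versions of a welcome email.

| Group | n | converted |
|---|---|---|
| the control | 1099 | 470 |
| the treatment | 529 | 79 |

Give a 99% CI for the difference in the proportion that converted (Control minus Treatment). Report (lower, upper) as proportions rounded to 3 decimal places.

Sample proportions: 470/1099 = 0.4277, 79/529 = 0.1493.
Each SE is √(p̂(1−p̂)/n): √(0.4277·0.5723/1099) = 0.01492 and √(0.1493·0.8507/529) = 0.01549.
SE(p̂₁ − p̂₂) = √(SE₁² + SE₂²) = √(0.0002226064 + 0.0002399401) = 0.02151, since the two samples are independent.
At 99% confidence z* = 2.576; margin = 2.576 × 0.02151 = 0.05541.
The difference is 0.4277 − 0.1493 = 0.2784, so the interval is 0.2784 ± 0.05541 = (0.223, 0.334).

(0.223, 0.334)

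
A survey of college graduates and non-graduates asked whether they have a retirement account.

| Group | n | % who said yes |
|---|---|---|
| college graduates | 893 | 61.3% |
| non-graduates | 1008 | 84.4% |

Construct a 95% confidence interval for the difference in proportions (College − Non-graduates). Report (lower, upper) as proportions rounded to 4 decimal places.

Each SE is √(p̂(1−p̂)/n): √(0.6130·0.3870/893) = 0.01630 and √(0.8440·0.1560/1008) = 0.01143.
SE(p̂₁ − p̂₂) = √(SE₁² + SE₂²) = √(0.00026569 + 0.0001306449) = 0.01991, since the two samples are independent.
At 95% confidence z* = 1.960; margin = 1.960 × 0.01991 = 0.03902.
The difference is 0.6130 − 0.8440 = -0.2310, so the interval is -0.2310 ± 0.03902 = (-0.2700, -0.1920).

(-0.2700, -0.1920)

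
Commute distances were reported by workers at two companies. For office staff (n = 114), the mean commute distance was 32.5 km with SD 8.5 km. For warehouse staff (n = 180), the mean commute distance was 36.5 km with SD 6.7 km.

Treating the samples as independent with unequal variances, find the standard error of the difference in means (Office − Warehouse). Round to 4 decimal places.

Standard errors of each mean: 8.5/√114 = 0.7961 and 6.7/√180 = 0.4994.
SE(x̄₁ − x̄₂) = √(0.7961² + 0.4994²) = 0.9398 for independent samples with unequal variances.

0.9398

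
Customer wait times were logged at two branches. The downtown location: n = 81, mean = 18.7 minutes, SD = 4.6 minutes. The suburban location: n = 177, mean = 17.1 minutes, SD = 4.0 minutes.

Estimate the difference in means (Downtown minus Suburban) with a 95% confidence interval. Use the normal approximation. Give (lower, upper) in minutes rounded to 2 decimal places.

(0.44, 2.76)

Per-group SEs: s₁/√n₁ = 4.6/√81 = 0.5111, s₂/√n₂ = 4.0/√177 = 0.3007.
Unpooled SE of the difference: √(0.26122321 + 0.09042049) = 0.5930.
Margin of error = z* · SE = 1.960 × 0.5930 = 1.1623.
x̄₁ − x̄₂ = 18.7 − 17.1 = 1.6000.
CI: 1.6000 ± 1.1623 = (0.44, 2.76).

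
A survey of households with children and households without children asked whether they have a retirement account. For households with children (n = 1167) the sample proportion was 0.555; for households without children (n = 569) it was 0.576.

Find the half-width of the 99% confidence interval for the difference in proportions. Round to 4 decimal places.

Each SE is √(p̂(1−p̂)/n): √(0.5550·0.4450/1167) = 0.01455 and √(0.5760·0.4240/569) = 0.02072.
SE(p̂₁ − p̂₂) = √(SE₁² + SE₂²) = √(0.0002117025 + 0.0004293184) = 0.02532, since the two samples are independent.
At 99% confidence z* = 2.576; margin = 2.576 × 0.02532 = 0.06522.

0.0652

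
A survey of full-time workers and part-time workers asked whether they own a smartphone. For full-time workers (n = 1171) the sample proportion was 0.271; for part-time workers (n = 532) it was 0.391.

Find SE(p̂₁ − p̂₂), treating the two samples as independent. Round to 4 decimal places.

The two standard errors are √(0.2710×0.7290/1171) = 0.01299 and √(0.3910×0.6090/532) = 0.02116.
Because the samples are independent, SE_diff = √(0.01299² + 0.02116²) = 0.02483.

0.0248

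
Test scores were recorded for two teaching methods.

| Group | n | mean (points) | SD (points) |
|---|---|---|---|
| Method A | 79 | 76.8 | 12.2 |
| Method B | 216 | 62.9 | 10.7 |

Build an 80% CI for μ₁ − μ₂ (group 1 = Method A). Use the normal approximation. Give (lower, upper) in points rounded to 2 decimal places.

(11.91, 15.89)

Standard errors of each mean: 12.2/√79 = 1.3726 and 10.7/√216 = 0.7280.
SE(x̄₁ − x̄₂) = √(1.3726² + 0.7280²) = 1.5537 for independent samples with unequal variances.
With z* = 1.282, the margin is 1.282 × 1.5537 = 1.9918.
x̄₁ − x̄₂ = 76.8 − 62.9 = 13.9000; the interval is 13.9000 ± 1.9918 = (11.91, 15.89).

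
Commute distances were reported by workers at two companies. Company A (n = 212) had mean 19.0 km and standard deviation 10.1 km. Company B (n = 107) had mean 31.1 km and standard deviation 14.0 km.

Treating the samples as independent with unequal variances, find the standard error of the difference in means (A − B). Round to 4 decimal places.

Standard errors of each mean: 10.1/√212 = 0.6937 and 14.0/√107 = 1.3534.
SE(x̄₁ − x̄₂) = √(0.6937² + 1.3534²) = 1.5208 for independent samples with unequal variances.

1.5208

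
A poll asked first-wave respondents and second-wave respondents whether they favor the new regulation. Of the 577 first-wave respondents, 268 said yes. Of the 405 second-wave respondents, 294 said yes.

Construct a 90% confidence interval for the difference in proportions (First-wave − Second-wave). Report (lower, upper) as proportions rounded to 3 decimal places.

Sample proportions: 268/577 = 0.4645, 294/405 = 0.7259.
Each SE is √(p̂(1−p̂)/n): √(0.4645·0.5355/577) = 0.02076 and √(0.7259·0.2741/405) = 0.02216.
SE(p̂₁ − p̂₂) = √(SE₁² + SE₂²) = √(0.0004309776 + 0.0004910656) = 0.03037, since the two samples are independent.
At 90% confidence z* = 1.645; margin = 1.645 × 0.03037 = 0.04996.
The difference is 0.4645 − 0.7259 = -0.2614, so the interval is -0.2614 ± 0.04996 = (-0.311, -0.211).

(-0.311, -0.211)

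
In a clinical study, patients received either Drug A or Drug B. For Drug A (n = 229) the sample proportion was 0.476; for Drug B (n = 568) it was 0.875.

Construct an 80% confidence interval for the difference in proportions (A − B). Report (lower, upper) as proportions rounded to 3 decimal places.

(-0.445, -0.353)

SE₁ = √(p̂₁(1−p̂₁)/n₁) = √(0.4760·0.5240/229) = 0.03300; SE₂ = √(0.8750·0.1250/568) = 0.01388.
Independent samples: SE of the difference = √(SE₁² + SE₂²) = √(0.001089 + 0.0001926544) = 0.03580.
z* for 80% confidence is 1.282, so the margin of error is 1.282 × 0.03580 = 0.04590.
Point estimate p̂₁ − p̂₂ = 0.4760 − 0.8750 = -0.3990.
-0.3990 ± 0.04590 → (-0.445, -0.353).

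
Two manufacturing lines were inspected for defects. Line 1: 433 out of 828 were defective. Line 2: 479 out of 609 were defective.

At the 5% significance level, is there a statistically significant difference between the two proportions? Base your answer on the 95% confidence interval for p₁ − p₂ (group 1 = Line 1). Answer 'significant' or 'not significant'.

significant

First, p̂₁ = 433/828 = 0.5229; p̂₂ = 479/609 = 0.7865.
The two standard errors are √(0.5229×0.4771/828) = 0.01736 and √(0.7865×0.2135/609) = 0.01661.
Because the samples are independent, SE_diff = √(0.01736² + 0.01661²) = 0.02403.
Using z* = 1.960 for 95%, ME = 1.960 × 0.02403 = 0.04710.
p̂₁ − p̂₂ = -0.2636; interval -0.2636 ± 0.04710 gives (-0.31070, -0.21650).
The interval (-0.31070, -0.21650) does not contain 0, so the difference is significant.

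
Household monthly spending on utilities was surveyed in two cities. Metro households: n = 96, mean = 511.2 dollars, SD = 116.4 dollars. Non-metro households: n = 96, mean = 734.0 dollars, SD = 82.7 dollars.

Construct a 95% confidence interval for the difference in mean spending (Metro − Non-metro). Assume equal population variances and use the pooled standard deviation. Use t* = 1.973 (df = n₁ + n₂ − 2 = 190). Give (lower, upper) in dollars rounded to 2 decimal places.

Pooled variance s_p² = [95·116.4² + 95·82.7²] / (96+96−2) = 10194.1250, so s_p = 100.9660.
SE_diff = s_p·√(1/n₁ + 1/n₂) = 100.9660·√(1/96 + 1/96) = 14.5732.
t* = 1.973; margin = 1.973 × 14.5732 = 28.7529.
Difference = 511.2 − 734.0 = -222.8000.
-222.8000 ± 28.7529 → (-251.55, -194.05).

(-251.55, -194.05)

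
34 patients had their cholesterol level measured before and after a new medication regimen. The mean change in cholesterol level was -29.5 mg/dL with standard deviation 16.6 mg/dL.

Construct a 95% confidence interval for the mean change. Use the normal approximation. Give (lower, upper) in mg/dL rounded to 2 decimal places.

(-35.08, -23.92)

This is a matched-pairs design, so SE = s_d/√n = 16.6/√34 = 2.8469.
Margin = 1.960 × 2.8469 = 5.5799; the interval is -29.5 ± 5.5799 = (-35.08, -23.92).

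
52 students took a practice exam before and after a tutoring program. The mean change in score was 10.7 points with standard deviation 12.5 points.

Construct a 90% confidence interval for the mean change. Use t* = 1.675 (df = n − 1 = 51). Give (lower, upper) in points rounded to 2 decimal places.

(7.80, 13.60)

Paired design: SE = s_d/√n = 12.5/√52 = 1.7334.
t* = 1.675; margin of error = 1.675 × 1.7334 = 2.9034.
10.7 ± 2.9034 → (7.80, 13.60).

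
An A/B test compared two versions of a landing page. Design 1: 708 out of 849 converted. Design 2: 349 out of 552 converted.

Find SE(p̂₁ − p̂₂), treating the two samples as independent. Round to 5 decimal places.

0.02417

First, p̂₁ = 708/849 = 0.8339; p̂₂ = 349/552 = 0.6322.
The two standard errors are √(0.8339×0.1661/849) = 0.01277 and √(0.6322×0.3678/552) = 0.02052.
Because the samples are independent, SE_diff = √(0.01277² + 0.02052²) = 0.02417.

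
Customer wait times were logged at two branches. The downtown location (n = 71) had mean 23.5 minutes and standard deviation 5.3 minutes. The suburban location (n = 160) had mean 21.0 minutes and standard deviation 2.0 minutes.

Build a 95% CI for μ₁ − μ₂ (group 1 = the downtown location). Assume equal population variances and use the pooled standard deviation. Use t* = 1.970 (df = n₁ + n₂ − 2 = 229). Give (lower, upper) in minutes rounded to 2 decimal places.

Pooled variance s_p² = [70·5.3² + 159·2.0²] / (71+160−2) = 11.3638, so s_p = 3.3710.
SE_diff = s_p·√(1/n₁ + 1/n₂) = 3.3710·√(1/71 + 1/160) = 0.4807.
t* = 1.970; margin = 1.970 × 0.4807 = 0.9470.
Difference = 23.5 − 21.0 = 2.5000.
2.5000 ± 0.9470 → (1.55, 3.45).

(1.55, 3.45)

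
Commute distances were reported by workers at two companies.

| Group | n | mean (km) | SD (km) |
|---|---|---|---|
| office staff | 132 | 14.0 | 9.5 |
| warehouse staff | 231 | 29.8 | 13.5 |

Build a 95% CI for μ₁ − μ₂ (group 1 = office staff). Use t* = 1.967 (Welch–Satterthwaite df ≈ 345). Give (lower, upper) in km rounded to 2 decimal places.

SE₁ = s₁/√n₁ = 9.5/√132 = 0.8269; SE₂ = 13.5/√231 = 0.8882.
Independent samples, unequal variances: SE_diff = √(SE₁² + SE₂²) = √(0.68376361 + 0.78889924) = 1.2135.
t* = 1.967, so margin of error = 1.967 × 1.2135 = 2.3870.
Difference in means = 14.0 − 29.8 = -15.8000.
-15.8000 ± 2.3870 → (-18.19, -13.41).

(-18.19, -13.41)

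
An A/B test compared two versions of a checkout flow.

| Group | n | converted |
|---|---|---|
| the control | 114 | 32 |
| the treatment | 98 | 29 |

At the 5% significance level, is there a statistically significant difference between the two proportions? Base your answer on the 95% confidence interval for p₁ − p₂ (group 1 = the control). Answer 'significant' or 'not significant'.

not significant

Sample proportions: 32/114 = 0.2807, 29/98 = 0.2959.
Each SE is √(p̂(1−p̂)/n): √(0.2807·0.7193/114) = 0.04208 and √(0.2959·0.7041/98) = 0.04611.
SE(p̂₁ − p̂₂) = √(SE₁² + SE₂²) = √(0.0017707264 + 0.0021261321) = 0.06242, since the two samples are independent.
At 95% confidence z* = 1.960; margin = 1.960 × 0.06242 = 0.12234.
The difference is 0.2807 − 0.2959 = -0.0152, so the interval is -0.0152 ± 0.12234 = (-0.13754, 0.10714).
The interval (-0.13754, 0.10714) contains 0, so the difference is not significant.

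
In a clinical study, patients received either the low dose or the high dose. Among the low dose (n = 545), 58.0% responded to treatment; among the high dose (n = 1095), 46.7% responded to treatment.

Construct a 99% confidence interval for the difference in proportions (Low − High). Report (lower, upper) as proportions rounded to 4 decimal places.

SE₁ = √(p̂₁(1−p̂₁)/n₁) = √(0.5800·0.4200/545) = 0.02114; SE₂ = √(0.4670·0.5330/1095) = 0.01508.
Independent samples: SE of the difference = √(SE₁² + SE₂²) = √(0.0004468996 + 0.0002274064) = 0.02597.
z* for 99% confidence is 2.576, so the margin of error is 2.576 × 0.02597 = 0.06690.
Point estimate p̂₁ − p̂₂ = 0.5800 − 0.4670 = 0.1130.
0.1130 ± 0.06690 → (0.0461, 0.1799).

(0.0461, 0.1799)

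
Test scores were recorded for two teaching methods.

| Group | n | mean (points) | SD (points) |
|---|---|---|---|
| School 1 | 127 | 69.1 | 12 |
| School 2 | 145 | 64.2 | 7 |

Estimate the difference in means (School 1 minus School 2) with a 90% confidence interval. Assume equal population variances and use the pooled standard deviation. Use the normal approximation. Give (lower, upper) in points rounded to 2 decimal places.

Pooled variance s_p² = [126·12² + 144·7²] / (127+145−2) = 93.3333, so s_p = 9.6609.
SE_diff = s_p·√(1/n₁ + 1/n₂) = 9.6609·√(1/127 + 1/145) = 1.1741.
z* = 1.645; margin = 1.645 × 1.1741 = 1.9314.
Difference = 69.1 − 64.2 = 4.9000.
4.9000 ± 1.9314 → (2.97, 6.83).

(2.97, 6.83)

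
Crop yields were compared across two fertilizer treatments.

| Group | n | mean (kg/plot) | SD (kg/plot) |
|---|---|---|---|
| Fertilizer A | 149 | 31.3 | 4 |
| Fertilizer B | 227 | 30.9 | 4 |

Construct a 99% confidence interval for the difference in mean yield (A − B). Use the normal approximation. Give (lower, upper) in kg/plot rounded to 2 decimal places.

Standard errors of each mean: 4/√149 = 0.3277 and 4/√227 = 0.2655.
SE(x̄₁ − x̄₂) = √(0.3277² + 0.2655²) = 0.4218 for independent samples with unequal variances.
With z* = 2.576, the margin is 2.576 × 0.4218 = 1.0866.
x̄₁ − x̄₂ = 31.3 − 30.9 = 0.4000; the interval is 0.4000 ± 1.0866 = (-0.69, 1.49).

(-0.69, 1.49)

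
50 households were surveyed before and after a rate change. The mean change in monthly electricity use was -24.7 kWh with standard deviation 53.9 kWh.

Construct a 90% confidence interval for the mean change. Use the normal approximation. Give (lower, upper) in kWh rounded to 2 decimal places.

Paired design: SE = s_d/√n = 53.9/√50 = 7.6226.
z* = 1.645; margin of error = 1.645 × 7.6226 = 12.5392.
-24.7 ± 12.5392 → (-37.24, -12.16).

(-37.24, -12.16)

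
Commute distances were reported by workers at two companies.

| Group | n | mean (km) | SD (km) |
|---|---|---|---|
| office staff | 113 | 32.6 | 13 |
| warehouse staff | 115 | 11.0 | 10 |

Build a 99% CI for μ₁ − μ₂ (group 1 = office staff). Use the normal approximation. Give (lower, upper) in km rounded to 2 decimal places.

Per-group SEs: s₁/√n₁ = 13/√113 = 1.2229, s₂/√n₂ = 10/√115 = 0.9325.
Unpooled SE of the difference: √(1.49548441 + 0.86955625) = 1.5379.
Margin of error = z* · SE = 2.576 × 1.5379 = 3.9616.
x̄₁ − x̄₂ = 32.6 − 11.0 = 21.6000.
CI: 21.6000 ± 3.9616 = (17.64, 25.56).

(17.64, 25.56)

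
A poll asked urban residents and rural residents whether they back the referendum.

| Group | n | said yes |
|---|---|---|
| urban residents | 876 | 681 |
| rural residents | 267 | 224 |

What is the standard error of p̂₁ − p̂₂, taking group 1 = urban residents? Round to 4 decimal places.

0.0265

First, p̂₁ = 681/876 = 0.7774; p̂₂ = 224/267 = 0.8390.
The two standard errors are √(0.7774×0.2226/876) = 0.01406 and √(0.8390×0.1610/267) = 0.02249.
Because the samples are independent, SE_diff = √(0.01406² + 0.02249²) = 0.02652.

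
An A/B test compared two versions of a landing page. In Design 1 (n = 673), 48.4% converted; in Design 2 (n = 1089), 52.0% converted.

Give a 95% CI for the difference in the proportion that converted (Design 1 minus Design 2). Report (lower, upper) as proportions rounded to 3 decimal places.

(-0.084, 0.012)

Each SE is √(p̂(1−p̂)/n): √(0.4840·0.5160/673) = 0.01926 and √(0.5200·0.4800/1089) = 0.01514.
SE(p̂₁ − p̂₂) = √(SE₁² + SE₂²) = √(0.0003709476 + 0.0002292196) = 0.02450, since the two samples are independent.
At 95% confidence z* = 1.960; margin = 1.960 × 0.02450 = 0.04802.
The difference is 0.4840 − 0.5200 = -0.0360, so the interval is -0.0360 ± 0.04802 = (-0.084, 0.012).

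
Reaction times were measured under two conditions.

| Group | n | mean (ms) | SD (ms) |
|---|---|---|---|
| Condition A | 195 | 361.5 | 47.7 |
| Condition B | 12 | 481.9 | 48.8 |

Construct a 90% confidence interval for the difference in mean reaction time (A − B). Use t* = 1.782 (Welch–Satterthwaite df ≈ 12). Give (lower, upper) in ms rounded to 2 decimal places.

Per-group SEs: s₁/√n₁ = 47.7/√195 = 3.4159, s₂/√n₂ = 48.8/√12 = 14.0873.
Unpooled SE of the difference: √(11.66837281 + 198.45202129) = 14.4955.
Margin of error = t* · SE = 1.782 × 14.4955 = 25.8310.
x̄₁ − x̄₂ = 361.5 − 481.9 = -120.4000.
CI: -120.4000 ± 25.8310 = (-146.23, -94.57).

(-146.23, -94.57)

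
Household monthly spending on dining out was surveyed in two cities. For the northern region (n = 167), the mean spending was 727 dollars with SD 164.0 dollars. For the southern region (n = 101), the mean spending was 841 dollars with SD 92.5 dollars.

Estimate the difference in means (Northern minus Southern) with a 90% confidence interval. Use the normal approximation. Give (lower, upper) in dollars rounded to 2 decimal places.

(-139.79, -88.21)

SE₁ = s₁/√n₁ = 164.0/√167 = 12.6907; SE₂ = 92.5/√101 = 9.2041.
Independent samples, unequal variances: SE_diff = √(SE₁² + SE₂²) = √(161.05386649 + 84.71545681) = 15.6770.
z* = 1.645, so margin of error = 1.645 × 15.6770 = 25.7887.
Difference in means = 727 − 841 = -114.0000.
-114.0000 ± 25.7887 → (-139.79, -88.21).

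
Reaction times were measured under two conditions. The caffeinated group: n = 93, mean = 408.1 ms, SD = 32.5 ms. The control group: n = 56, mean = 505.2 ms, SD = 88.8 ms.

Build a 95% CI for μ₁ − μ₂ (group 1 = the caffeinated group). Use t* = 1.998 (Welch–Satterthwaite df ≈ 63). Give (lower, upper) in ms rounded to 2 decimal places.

SE₁ = s₁/√n₁ = 32.5/√93 = 3.3701; SE₂ = 88.8/√56 = 11.8664.
Independent samples, unequal variances: SE_diff = √(SE₁² + SE₂²) = √(11.35757401 + 140.81144896) = 12.3357.
t* = 1.998, so margin of error = 1.998 × 12.3357 = 24.6467.
Difference in means = 408.1 − 505.2 = -97.1000.
-97.1000 ± 24.6467 → (-121.75, -72.45).

(-121.75, -72.45)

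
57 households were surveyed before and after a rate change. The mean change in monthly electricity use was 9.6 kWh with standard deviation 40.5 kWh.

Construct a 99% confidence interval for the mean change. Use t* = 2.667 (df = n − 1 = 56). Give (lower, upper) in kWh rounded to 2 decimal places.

This is a matched-pairs design, so SE = s_d/√n = 40.5/√57 = 5.3644.
Margin = 2.667 × 5.3644 = 14.3069; the interval is 9.6 ± 14.3069 = (-4.71, 23.91).

(-4.71, 23.91)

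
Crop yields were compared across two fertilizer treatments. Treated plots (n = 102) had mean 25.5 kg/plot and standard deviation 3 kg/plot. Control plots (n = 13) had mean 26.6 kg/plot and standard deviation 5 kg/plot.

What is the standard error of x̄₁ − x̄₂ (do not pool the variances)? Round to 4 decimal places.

1.4182

Standard errors of each mean: 3/√102 = 0.2970 and 5/√13 = 1.3868.
SE(x̄₁ − x̄₂) = √(0.2970² + 1.3868²) = 1.4182 for independent samples with unequal variances.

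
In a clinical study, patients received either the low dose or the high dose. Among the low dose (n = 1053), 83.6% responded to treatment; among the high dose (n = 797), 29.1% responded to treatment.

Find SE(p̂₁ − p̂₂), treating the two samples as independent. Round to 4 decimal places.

0.0197

The two standard errors are √(0.8360×0.1640/1053) = 0.01141 and √(0.2910×0.7090/797) = 0.01609.
Because the samples are independent, SE_diff = √(0.01141² + 0.01609²) = 0.01973.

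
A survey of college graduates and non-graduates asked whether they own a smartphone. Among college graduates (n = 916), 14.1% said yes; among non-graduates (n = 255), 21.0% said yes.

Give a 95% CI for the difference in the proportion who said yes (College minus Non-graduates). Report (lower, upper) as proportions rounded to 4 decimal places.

Each SE is √(p̂(1−p̂)/n): √(0.1410·0.8590/916) = 0.01150 and √(0.2100·0.7900/255) = 0.02551.
SE(p̂₁ − p̂₂) = √(SE₁² + SE₂²) = √(0.00013225 + 0.0006507601) = 0.02798, since the two samples are independent.
At 95% confidence z* = 1.960; margin = 1.960 × 0.02798 = 0.05484.
The difference is 0.1410 − 0.2100 = -0.0690, so the interval is -0.0690 ± 0.05484 = (-0.1238, -0.0142).

(-0.1238, -0.0142)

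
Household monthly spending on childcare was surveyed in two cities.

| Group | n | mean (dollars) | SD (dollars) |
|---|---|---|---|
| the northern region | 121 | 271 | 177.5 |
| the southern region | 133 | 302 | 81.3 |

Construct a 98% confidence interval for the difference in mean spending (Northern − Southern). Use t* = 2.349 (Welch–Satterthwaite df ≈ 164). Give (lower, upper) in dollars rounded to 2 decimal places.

SE₁ = s₁/√n₁ = 177.5/√121 = 16.1364; SE₂ = 81.3/√133 = 7.0496.
Independent samples, unequal variances: SE_diff = √(SE₁² + SE₂²) = √(260.38340496 + 49.69686016) = 17.6091.
t* = 2.349, so margin of error = 2.349 × 17.6091 = 41.3638.
Difference in means = 271 − 302 = -31.0000.
-31.0000 ± 41.3638 → (-72.36, 10.36).

(-72.36, 10.36)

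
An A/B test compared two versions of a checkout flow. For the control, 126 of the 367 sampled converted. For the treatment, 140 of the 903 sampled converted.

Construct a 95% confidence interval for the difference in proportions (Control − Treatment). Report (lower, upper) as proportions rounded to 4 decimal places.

First, p̂₁ = 126/367 = 0.3433; p̂₂ = 140/903 = 0.1550.
The two standard errors are √(0.3433×0.6567/367) = 0.02478 and √(0.1550×0.8450/903) = 0.01204.
Because the samples are independent, SE_diff = √(0.02478² + 0.01204²) = 0.02755.
Using z* = 1.960 for 95%, ME = 1.960 × 0.02755 = 0.05400.
p̂₁ − p̂₂ = 0.1883; interval 0.1883 ± 0.05400 gives (0.1343, 0.2423).

(0.1343, 0.2423)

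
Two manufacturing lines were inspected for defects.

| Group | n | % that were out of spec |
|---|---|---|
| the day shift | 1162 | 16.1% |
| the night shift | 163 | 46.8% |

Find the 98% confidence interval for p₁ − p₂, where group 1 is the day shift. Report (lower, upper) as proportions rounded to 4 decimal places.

SE₁ = √(p̂₁(1−p̂₁)/n₁) = √(0.1610·0.8390/1162) = 0.01078; SE₂ = √(0.4680·0.5320/163) = 0.03908.
Independent samples: SE of the difference = √(SE₁² + SE₂²) = √(0.0001162084 + 0.0015272464) = 0.04054.
z* for 98% confidence is 2.326, so the margin of error is 2.326 × 0.04054 = 0.09430.
Point estimate p̂₁ − p̂₂ = 0.1610 − 0.4680 = -0.3070.
-0.3070 ± 0.09430 → (-0.4013, -0.2127).

(-0.4013, -0.2127)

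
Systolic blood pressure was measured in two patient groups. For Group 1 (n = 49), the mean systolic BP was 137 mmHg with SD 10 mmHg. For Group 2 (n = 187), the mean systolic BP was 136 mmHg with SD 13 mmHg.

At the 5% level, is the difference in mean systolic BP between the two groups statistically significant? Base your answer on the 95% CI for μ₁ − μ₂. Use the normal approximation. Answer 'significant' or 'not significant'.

not significant

Standard errors of each mean: 10/√49 = 1.4286 and 13/√187 = 0.9507.
SE(x̄₁ − x̄₂) = √(1.4286² + 0.9507²) = 1.7160 for independent samples with unequal variances.
With z* = 1.960, the margin is 1.960 × 1.7160 = 3.3634.
x̄₁ − x̄₂ = 137 − 136 = 1.0000; the interval is 1.0000 ± 3.3634 = (-2.3634, 4.3634).
The interval (-2.3634, 4.3634) contains 0, so the difference is not significant.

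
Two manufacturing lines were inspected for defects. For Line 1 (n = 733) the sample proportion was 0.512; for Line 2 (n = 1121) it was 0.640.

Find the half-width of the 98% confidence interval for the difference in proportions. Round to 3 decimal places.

SE₁ = √(p̂₁(1−p̂₁)/n₁) = √(0.5120·0.4880/733) = 0.01846; SE₂ = √(0.6400·0.3600/1121) = 0.01434.
Independent samples: SE of the difference = √(SE₁² + SE₂²) = √(0.0003407716 + 0.0002056356) = 0.02338.
z* for 98% confidence is 2.326, so the margin of error is 2.326 × 0.02338 = 0.05438.

0.054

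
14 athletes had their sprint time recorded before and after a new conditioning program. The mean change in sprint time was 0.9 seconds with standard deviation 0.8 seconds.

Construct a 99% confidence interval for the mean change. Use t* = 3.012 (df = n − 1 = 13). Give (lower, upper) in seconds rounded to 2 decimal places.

(0.26, 1.54)

Paired design: SE = s_d/√n = 0.8/√14 = 0.2138.
t* = 3.012; margin of error = 3.012 × 0.2138 = 0.6440.
0.9 ± 0.6440 → (0.26, 1.54).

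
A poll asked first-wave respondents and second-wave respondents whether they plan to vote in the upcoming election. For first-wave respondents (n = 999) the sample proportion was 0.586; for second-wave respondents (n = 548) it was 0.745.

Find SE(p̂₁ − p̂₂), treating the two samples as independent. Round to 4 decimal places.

0.0243

The two standard errors are √(0.5860×0.4140/999) = 0.01558 and √(0.7450×0.2550/548) = 0.01862.
Because the samples are independent, SE_diff = √(0.01558² + 0.01862²) = 0.02428.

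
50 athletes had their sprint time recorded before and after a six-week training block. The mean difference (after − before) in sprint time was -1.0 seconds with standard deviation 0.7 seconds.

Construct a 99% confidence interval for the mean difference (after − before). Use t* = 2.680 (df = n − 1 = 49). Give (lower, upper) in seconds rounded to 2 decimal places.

Paired design: SE = s_d/√n = 0.7/√50 = 0.0990.
t* = 2.680; margin of error = 2.680 × 0.0990 = 0.2653.
-1.0 ± 0.2653 → (-1.27, -0.73).

(-1.27, -0.73)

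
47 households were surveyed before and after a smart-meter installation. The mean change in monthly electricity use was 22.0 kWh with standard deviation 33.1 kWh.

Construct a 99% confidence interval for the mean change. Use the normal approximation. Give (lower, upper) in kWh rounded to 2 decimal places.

(9.56, 34.44)

This is a matched-pairs design, so SE = s_d/√n = 33.1/√47 = 4.8281.
Margin = 2.576 × 4.8281 = 12.4372; the interval is 22.0 ± 12.4372 = (9.56, 34.44).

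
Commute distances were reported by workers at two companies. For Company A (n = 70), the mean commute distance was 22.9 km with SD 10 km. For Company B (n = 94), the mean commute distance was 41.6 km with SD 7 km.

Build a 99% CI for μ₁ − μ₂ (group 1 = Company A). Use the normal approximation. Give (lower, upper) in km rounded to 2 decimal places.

(-22.30, -15.10)

Per-group SEs: s₁/√n₁ = 10/√70 = 1.1952, s₂/√n₂ = 7/√94 = 0.7220.
Unpooled SE of the difference: √(1.42850304 + 0.521284) = 1.3963.
Margin of error = z* · SE = 2.576 × 1.3963 = 3.5969.
x̄₁ − x̄₂ = 22.9 − 41.6 = -18.7000.
CI: -18.7000 ± 3.5969 = (-22.30, -15.10).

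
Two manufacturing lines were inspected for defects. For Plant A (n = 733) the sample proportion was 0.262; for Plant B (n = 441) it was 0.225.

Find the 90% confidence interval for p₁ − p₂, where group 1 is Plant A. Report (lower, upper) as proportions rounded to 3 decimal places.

(-0.005, 0.079)

SE₁ = √(p̂₁(1−p̂₁)/n₁) = √(0.2620·0.7380/733) = 0.01624; SE₂ = √(0.2250·0.7750/441) = 0.01988.
Independent samples: SE of the difference = √(SE₁² + SE₂²) = √(0.0002637376 + 0.0003952144) = 0.02567.
z* for 90% confidence is 1.645, so the margin of error is 1.645 × 0.02567 = 0.04223.
Point estimate p̂₁ − p̂₂ = 0.2620 − 0.2250 = 0.0370.
0.0370 ± 0.04223 → (-0.005, 0.079).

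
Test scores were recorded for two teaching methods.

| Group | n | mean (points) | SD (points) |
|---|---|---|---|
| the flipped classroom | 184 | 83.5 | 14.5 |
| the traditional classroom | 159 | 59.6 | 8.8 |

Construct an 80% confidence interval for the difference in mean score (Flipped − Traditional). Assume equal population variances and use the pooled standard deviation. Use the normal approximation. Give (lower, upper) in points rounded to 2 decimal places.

(22.21, 25.59)

Pooled variance s_p² = [183·14.5² + 158·8.8²] / (184+159−2) = 148.7134, so s_p = 12.1948.
SE_diff = s_p·√(1/n₁ + 1/n₂) = 12.1948·√(1/184 + 1/159) = 1.3204.
z* = 1.282; margin = 1.282 × 1.3204 = 1.6928.
Difference = 83.5 − 59.6 = 23.9000.
23.9000 ± 1.6928 → (22.21, 25.59).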